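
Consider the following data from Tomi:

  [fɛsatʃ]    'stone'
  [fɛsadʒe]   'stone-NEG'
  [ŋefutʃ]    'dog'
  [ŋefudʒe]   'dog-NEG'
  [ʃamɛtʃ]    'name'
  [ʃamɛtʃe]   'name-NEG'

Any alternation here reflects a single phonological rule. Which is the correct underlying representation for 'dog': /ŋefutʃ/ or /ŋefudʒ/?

/ŋefudʒ/

The stem for 'dog' ends in [tʃ] in [ŋefutʃ] but [dʒ] in [ŋefudʒe].
If /tʃ/ were underlying and a rule turned it into [dʒ] before the NEG suffix, 'name' would also alternate; but it has [tʃ] in both [ʃamɛtʃ] and [ʃamɛtʃe].
The alternation reflects word-final obstruent devoicing: voiced obstruents become voiceless word-finally. /dʒ/ is underlying.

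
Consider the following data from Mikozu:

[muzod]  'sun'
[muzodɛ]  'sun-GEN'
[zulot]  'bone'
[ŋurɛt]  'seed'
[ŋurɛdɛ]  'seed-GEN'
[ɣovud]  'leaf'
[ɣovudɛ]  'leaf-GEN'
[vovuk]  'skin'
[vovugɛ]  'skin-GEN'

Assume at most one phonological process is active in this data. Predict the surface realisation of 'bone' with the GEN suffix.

[zulodɛ]

The stem for 'seed' ends in [t] in [ŋurɛt] but [d] in [ŋurɛdɛ].
If /d/ were underlying and a rule turned it into [t] in isolation, 'leaf' would also alternate; but it has [d] in both [ɣovud] and [ɣovudɛ].
The alternation reflects intervocalic voicing: voiceless stops become voiced between vowels. /t/ is underlying.
From [zulot] the stem 'bone' is /zulot/; between vowels this yields [zulodɛ].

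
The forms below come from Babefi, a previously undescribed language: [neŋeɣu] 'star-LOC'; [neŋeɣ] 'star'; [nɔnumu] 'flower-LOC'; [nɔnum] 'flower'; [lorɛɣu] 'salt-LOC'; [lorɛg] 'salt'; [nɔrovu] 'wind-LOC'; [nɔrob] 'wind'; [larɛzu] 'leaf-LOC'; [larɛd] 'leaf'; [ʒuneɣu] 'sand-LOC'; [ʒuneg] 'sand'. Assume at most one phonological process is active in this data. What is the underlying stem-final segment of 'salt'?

/g/

The root 'salt' surfaces as [lorɛɣu] and [lorɛg], with a stem-final [ɣ] ~ [g] alternation.
If /ɣ/ were underlying and a rule turned it into [g] in isolation, 'star' would also alternate; but it has [ɣ] in both [neŋeɣu] and [neŋeɣ].
The alternation reflects intervocalic spirantization: voiced stops become fricatives between vowels. /g/ is underlying.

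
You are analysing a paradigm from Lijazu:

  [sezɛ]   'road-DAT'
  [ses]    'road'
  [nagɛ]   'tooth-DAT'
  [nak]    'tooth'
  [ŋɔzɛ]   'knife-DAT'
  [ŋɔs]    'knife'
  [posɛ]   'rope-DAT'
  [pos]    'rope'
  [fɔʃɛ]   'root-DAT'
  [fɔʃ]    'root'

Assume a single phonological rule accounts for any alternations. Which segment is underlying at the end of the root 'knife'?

The stem for 'knife' ends in [z] in [ŋɔzɛ] but [s] in [ŋɔs].
Compare 'rope', with invariant [s] in [posɛ] and [pos]: an analysis with underlying /s/ and a rule producing [z] before the DAT suffix would wrongly predict alternation here too.
So /z/ is underlying, and a rule of word-final obstruent devoicing — voiced obstruents become voiceless word-finally — gives [s].

/z/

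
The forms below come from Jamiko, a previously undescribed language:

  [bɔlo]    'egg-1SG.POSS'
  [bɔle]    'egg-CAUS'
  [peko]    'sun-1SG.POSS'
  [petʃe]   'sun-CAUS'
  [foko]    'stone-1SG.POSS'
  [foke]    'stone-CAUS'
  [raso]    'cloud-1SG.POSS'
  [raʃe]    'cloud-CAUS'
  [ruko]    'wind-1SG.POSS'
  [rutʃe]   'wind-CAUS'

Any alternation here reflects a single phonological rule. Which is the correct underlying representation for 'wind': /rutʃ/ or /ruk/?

'wind' shows [k] ~ [tʃ] at the end of the stem ([ruko] vs [rutʃe]).
Compare 'stone', with invariant [k] in [foko] and [foke]: an analysis with underlying /k/ and a rule producing [tʃ] before the CAUS suffix would wrongly predict alternation here too.
Therefore /tʃ/ is basic and [k] is derived by depalatalization (palato-alveolar /tʃ/ and /ʃ/ become [k] and [s] when no front vowel follows).

/rutʃ/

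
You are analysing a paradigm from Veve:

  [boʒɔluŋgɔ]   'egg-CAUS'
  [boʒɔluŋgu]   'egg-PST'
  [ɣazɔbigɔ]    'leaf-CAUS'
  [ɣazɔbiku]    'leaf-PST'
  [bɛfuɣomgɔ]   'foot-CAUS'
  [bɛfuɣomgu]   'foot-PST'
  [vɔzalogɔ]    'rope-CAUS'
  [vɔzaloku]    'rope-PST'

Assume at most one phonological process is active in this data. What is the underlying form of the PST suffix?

The PST morpheme has two allomorphs, [-gu] and [-ku].
The CAUS suffix, which begins with [g], is invariant after every stem; so [g] is not altered by any rule here.
So the underlying form is /-ku/, and voiceless stops become voiced after a nasal.

/-ku/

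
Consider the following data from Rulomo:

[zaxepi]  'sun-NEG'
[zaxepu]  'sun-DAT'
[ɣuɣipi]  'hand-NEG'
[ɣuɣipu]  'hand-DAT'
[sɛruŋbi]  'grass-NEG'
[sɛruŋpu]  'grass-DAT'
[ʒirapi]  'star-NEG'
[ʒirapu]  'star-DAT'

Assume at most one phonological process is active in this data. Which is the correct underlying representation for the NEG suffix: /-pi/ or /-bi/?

/-bi/

The NEG suffix surfaces as [-bi] and [-pi], depending on the final segment of the stem.
By contrast the DAT suffix keeps its initial [p] throughout — that segment must be underlying.
So the underlying form is /-bi/, and voiced stops become voiceless after a vowel.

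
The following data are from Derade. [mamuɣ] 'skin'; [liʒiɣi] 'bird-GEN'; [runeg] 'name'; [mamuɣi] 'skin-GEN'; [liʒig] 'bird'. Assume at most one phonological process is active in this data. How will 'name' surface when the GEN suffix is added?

The root 'bird' surfaces as [liʒiɣi] and [liʒig], with a stem-final [ɣ] ~ [g] alternation.
The stem 'skin' ([mamuɣi], [mamuɣ]) shows [ɣ] unchanged in both environments, so [ɣ] cannot be basic with [g] derived in isolation.
Therefore /g/ is basic and [ɣ] is derived by intervocalic spirantization (voiced stops become fricatives between vowels).
From [runeg] the stem 'name' is /runeg/; between vowels this yields [runeɣi].

[runeɣi]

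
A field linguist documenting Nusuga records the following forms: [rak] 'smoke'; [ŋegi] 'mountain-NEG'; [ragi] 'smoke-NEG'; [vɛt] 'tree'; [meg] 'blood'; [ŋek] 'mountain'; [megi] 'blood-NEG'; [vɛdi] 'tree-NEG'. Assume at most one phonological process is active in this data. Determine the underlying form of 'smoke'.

/rak/

The root 'smoke' surfaces as [ragi] and [rak], with a stem-final [g] ~ [k] alternation.
But 'blood' keeps [g] in both environments ([megi], [meg]), so there is no rule changing /g/ to [k] in isolation.
The alternation reflects intervocalic voicing: voiceless stops become voiced between vowels. /k/ is underlying.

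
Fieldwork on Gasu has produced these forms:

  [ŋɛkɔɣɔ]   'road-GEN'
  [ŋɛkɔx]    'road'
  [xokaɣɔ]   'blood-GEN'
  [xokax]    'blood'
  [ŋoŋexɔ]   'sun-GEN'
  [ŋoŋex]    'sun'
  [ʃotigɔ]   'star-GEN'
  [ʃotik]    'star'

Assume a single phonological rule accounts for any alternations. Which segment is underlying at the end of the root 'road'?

/ɣ/

'road' shows [ɣ] ~ [x] at the end of the stem ([ŋɛkɔɣɔ] vs [ŋɛkɔx]).
But 'sun' keeps [x] in both environments ([ŋoŋexɔ], [ŋoŋex]), so there is no rule changing /x/ to [ɣ] before the GEN suffix.
Therefore /ɣ/ is basic and [x] is derived by word-final obstruent devoicing (voiced obstruents become voiceless word-finally).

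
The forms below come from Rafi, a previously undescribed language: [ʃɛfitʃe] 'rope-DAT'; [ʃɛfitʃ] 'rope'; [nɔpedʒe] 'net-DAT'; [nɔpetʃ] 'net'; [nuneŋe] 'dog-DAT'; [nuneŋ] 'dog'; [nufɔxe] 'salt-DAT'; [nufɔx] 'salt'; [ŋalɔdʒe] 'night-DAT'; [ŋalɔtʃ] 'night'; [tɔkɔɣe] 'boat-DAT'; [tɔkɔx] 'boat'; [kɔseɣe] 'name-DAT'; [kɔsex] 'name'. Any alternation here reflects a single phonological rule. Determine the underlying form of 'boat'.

/tɔkɔɣ/

In [tɔkɔɣe] and [tɔkɔx] the final segment of 'boat' alternates: [ɣ] ~ [x].
The stem 'salt' ([nufɔxe], [nufɔx]) shows [x] unchanged in both environments, so [x] cannot be basic with [ɣ] derived before the DAT suffix.
The alternation reflects word-final obstruent devoicing: voiced obstruents become voiceless word-finally. /ɣ/ is underlying.
Hence 'boat' is /tɔkɔɣ/ underlyingly.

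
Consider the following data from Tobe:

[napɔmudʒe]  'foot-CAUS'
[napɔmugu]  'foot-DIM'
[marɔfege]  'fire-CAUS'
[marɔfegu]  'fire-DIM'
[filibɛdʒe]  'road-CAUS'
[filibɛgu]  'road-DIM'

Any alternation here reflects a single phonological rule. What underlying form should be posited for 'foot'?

/napɔmudʒ/

In [napɔmudʒe] and [napɔmugu] the final segment of 'foot' alternates: [dʒ] ~ [g].
Compare 'fire', with invariant [g] in [marɔfege] and [marɔfegu]: an analysis with underlying /g/ and a rule producing [dʒ] before the CAUS suffix would wrongly predict alternation here too.
The underlying segment must be /dʒ/; palato-alveolar /dʒ/ becomes [g] when no front vowel follows, yielding [g] there.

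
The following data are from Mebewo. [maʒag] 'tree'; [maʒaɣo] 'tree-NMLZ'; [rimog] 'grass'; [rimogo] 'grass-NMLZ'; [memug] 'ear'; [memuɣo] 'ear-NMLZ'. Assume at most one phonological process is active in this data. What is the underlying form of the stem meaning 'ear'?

'ear' shows [g] ~ [ɣ] at the end of the stem ([memug] vs [memuɣo]).
But 'grass' keeps [g] in both environments ([rimog], [rimogo]), so there is no rule changing /g/ to [ɣ] before the NMLZ suffix.
The alternation reflects word-final hardening: voiced fricatives become stops word-finally. /ɣ/ is underlying.
So 'ear' = /memuɣ/.

/memuɣ/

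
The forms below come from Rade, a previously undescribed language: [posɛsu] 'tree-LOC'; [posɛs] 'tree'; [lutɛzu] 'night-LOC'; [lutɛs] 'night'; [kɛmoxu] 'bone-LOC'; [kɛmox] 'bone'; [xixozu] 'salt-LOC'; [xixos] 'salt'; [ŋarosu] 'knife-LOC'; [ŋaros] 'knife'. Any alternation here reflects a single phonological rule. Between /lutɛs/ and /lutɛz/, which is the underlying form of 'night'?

The stem for 'night' ends in [z] in [lutɛzu] but [s] in [lutɛs].
Compare 'tree', with invariant [s] in [posɛsu] and [posɛs]: an analysis with underlying /s/ and a rule producing [z] before the LOC suffix would wrongly predict alternation here too.
So /z/ is underlying, and a rule of word-final obstruent devoicing — voiced obstruents become voiceless word-finally — gives [s].

/lutɛz/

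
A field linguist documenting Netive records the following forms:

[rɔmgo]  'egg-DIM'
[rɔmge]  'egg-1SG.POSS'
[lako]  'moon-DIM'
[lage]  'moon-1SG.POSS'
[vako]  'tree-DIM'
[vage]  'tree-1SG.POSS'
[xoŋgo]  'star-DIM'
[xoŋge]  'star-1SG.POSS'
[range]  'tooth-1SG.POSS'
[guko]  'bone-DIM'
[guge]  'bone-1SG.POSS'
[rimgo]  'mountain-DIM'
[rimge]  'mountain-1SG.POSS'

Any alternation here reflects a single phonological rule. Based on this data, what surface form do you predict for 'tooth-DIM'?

The DIM morpheme has two allomorphs, [-go] and [-ko].
The 1SG.POSS suffix, which begins with [g], is invariant after every stem; so [g] is not altered by any rule here.
So the underlying form is /-ko/, and voiceless stops become voiced after a nasal.
After 'tooth', which ends in a nasal, the suffix surfaces as [-go], giving [rango].

[rango]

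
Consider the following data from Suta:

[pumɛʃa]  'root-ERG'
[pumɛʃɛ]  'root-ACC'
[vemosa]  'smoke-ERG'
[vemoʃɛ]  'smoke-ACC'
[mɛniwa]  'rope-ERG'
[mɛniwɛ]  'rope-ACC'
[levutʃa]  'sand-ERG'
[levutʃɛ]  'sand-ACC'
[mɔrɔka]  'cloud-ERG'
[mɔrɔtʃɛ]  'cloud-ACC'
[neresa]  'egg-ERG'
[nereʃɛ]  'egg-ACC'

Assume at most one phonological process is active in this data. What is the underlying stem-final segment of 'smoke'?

'smoke' shows [s] ~ [ʃ] at the end of the stem ([vemosa] vs [vemoʃɛ]).
Compare 'root', with invariant [ʃ] in [pumɛʃa] and [pumɛʃɛ]: an analysis with underlying /ʃ/ and a rule producing [s] before the ERG suffix would wrongly predict alternation here too.
The underlying segment must be /s/; /k/ and /s/ become palato-alveolar [tʃ] and [ʃ] before a front vowel, yielding [ʃ] there.

/s/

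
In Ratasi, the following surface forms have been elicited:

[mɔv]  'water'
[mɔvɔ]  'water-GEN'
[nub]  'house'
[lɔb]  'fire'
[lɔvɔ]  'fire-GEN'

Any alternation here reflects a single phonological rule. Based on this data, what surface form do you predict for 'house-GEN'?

In [lɔb] and [lɔvɔ] the final segment of 'fire' alternates: [b] ~ [v].
Compare 'water', with invariant [v] in [mɔv] and [mɔvɔ]: an analysis with underlying /v/ and a rule producing [b] in isolation would wrongly predict alternation here too.
The alternation reflects intervocalic spirantization: voiced stops become fricatives between vowels. /b/ is underlying.
The one attested form of 'house', [nub], shows underlying /nub/. Applying the same rule between vowels gives [nuvɔ].

[nuvɔ]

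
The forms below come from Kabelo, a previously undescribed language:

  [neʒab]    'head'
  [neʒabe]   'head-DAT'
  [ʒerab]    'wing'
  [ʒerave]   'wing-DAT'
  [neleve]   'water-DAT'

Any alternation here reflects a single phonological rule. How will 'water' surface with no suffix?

[neleb]

The root 'wing' surfaces as [ʒerab] and [ʒerave], with a stem-final [b] ~ [v] alternation.
But 'head' keeps [b] in both environments ([neʒab], [neʒabe]), so there is no rule changing /b/ to [v] before the DAT suffix.
Therefore /v/ is basic and [b] is derived by word-final hardening (voiced fricatives become stops word-finally).
The one attested form of 'water', [neleve], shows underlying /nelev/. Applying the same rule word-finally gives [neleb].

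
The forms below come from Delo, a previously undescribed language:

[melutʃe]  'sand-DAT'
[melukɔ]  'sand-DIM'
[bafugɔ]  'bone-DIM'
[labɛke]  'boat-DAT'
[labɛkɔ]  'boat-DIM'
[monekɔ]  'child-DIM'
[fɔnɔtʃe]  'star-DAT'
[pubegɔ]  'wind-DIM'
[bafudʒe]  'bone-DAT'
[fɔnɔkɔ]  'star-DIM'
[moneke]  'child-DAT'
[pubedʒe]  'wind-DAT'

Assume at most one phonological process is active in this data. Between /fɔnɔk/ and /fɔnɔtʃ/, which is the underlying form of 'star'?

The root 'star' surfaces as [fɔnɔtʃe] and [fɔnɔkɔ], with a stem-final [tʃ] ~ [k] alternation.
But 'boat' keeps [k] in both environments ([labɛke], [labɛkɔ]), so there is no rule changing /k/ to [tʃ] before the DAT suffix.
Therefore /tʃ/ is basic and [k] is derived by depalatalization (palato-alveolar /tʃ/ and /dʒ/ become [k] and [g] when no front vowel follows).

/fɔnɔtʃ/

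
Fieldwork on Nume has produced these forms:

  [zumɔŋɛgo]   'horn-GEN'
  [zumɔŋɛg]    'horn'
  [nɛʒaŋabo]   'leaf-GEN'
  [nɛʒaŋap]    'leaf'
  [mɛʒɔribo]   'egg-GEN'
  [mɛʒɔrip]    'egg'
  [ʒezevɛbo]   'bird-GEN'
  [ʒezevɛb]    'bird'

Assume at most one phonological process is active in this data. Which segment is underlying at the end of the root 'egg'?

The stem for 'egg' ends in [b] in [mɛʒɔribo] but [p] in [mɛʒɔrip].
Compare 'bird', with invariant [b] in [ʒezevɛbo] and [ʒezevɛb]: an analysis with underlying /b/ and a rule producing [p] in isolation would wrongly predict alternation here too.
Therefore /p/ is basic and [b] is derived by intervocalic voicing (voiceless stops become voiced between vowels).

/p/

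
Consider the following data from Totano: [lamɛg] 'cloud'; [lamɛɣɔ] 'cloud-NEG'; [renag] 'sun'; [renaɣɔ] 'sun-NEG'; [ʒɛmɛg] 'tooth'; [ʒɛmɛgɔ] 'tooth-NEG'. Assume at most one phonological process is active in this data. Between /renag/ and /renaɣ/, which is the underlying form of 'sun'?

/renaɣ/

The root 'sun' surfaces as [renag] and [renaɣɔ], with a stem-final [g] ~ [ɣ] alternation.
If /g/ were underlying and a rule turned it into [ɣ] before the NEG suffix, 'tooth' would also alternate; but it has [g] in both [ʒɛmɛg] and [ʒɛmɛgɔ].
So /ɣ/ is underlying, and a rule of word-final hardening — voiced fricatives become stops word-finally — gives [g].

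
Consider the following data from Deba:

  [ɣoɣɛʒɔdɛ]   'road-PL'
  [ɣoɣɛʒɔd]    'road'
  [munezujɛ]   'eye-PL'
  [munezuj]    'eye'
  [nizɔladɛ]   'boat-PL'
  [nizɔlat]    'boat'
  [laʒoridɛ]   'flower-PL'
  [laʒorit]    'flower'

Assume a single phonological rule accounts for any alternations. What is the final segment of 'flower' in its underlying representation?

The stem for 'flower' ends in [d] in [laʒoridɛ] but [t] in [laʒorit].
If /d/ were underlying and a rule turned it into [t] in isolation, 'road' would also alternate; but it has [d] in both [ɣoɣɛʒɔdɛ] and [ɣoɣɛʒɔd].
So /t/ is underlying, and a rule of intervocalic voicing — voiceless stops become voiced between vowels — gives [d].

/t/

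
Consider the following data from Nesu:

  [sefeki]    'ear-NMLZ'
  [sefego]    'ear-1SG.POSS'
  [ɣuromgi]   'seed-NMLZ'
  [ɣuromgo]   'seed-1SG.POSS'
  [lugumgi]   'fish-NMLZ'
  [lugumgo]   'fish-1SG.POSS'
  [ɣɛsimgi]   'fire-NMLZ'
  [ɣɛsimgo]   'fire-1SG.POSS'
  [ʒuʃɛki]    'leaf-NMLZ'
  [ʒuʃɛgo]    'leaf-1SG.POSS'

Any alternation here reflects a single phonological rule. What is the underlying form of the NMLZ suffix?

/-ki/

The NMLZ morpheme has two allomorphs, [-gi] and [-ki].
The 1SG.POSS suffix, which begins with [g], is invariant after every stem; so [g] is not altered by any rule here.
The NMLZ suffix is therefore /-ki/ underlyingly, with post-nasal voicing: voiceless stops become voiced after a nasal.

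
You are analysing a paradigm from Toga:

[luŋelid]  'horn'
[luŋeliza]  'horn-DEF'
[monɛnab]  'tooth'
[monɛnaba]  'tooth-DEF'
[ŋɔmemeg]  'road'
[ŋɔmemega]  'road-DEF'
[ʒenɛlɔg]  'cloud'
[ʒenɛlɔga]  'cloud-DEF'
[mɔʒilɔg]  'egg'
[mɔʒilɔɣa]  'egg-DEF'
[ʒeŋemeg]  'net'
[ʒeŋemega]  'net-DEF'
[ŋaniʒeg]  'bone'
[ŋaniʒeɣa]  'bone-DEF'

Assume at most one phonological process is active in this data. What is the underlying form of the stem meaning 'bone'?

/ŋaniʒeɣ/

The stem for 'bone' ends in [g] in [ŋaniʒeg] but [ɣ] in [ŋaniʒeɣa].
The stem 'cloud' ([ʒenɛlɔg], [ʒenɛlɔga]) shows [g] unchanged in both environments, so [g] cannot be basic with [ɣ] derived before the DEF suffix.
So /ɣ/ is underlying, and a rule of word-final hardening — voiced fricatives become stops word-finally — gives [g].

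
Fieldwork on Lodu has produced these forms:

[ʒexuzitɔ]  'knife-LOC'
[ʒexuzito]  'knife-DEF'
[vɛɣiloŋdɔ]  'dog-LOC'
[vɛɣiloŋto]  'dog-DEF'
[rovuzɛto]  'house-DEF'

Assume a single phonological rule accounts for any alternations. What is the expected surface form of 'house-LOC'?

[rovuzɛtɔ]

The LOC morpheme has two allomorphs, [-dɔ] and [-tɔ].
By contrast the DEF suffix keeps its initial [t] throughout — that segment must be underlying.
So the underlying form is /-dɔ/, and voiced stops become voiceless after a vowel.
After 'house', which ends in a vowel, the suffix surfaces as [-tɔ], giving [rovuzɛtɔ].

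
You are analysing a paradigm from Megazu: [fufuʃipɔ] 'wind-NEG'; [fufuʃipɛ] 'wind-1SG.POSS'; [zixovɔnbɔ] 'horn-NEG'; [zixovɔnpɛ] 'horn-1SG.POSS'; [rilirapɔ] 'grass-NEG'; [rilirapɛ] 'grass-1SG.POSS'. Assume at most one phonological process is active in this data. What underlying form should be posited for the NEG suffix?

/-bɔ/

The NEG morpheme has two allomorphs, [-bɔ] and [-pɔ].
The 1SG.POSS suffix, which begins with [p], is invariant after every stem; so [p] is not altered by any rule here.
So the underlying form is /-bɔ/, and voiced stops become voiceless after a vowel.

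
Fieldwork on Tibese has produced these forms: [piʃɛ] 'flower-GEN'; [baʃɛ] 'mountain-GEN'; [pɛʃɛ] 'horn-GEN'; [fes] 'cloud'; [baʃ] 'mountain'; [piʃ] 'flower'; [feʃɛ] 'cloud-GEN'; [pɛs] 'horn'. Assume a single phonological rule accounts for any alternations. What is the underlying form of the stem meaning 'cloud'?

/fes/

In [fes] and [feʃɛ] the final segment of 'cloud' alternates: [s] ~ [ʃ].
If /ʃ/ were underlying and a rule turned it into [s] in isolation, 'flower' would also alternate; but it has [ʃ] in both [piʃ] and [piʃɛ].
The alternation reflects palatalization before a front vowel: /s/ becomes palato-alveolar [ʃ] before a front vowel. /s/ is underlying.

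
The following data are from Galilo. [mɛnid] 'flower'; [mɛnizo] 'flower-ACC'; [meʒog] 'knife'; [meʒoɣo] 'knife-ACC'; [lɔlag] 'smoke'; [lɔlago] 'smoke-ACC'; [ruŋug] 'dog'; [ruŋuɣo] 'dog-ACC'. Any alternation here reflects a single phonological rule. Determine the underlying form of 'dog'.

/ruŋuɣ/

The root 'dog' surfaces as [ruŋug] and [ruŋuɣo], with a stem-final [g] ~ [ɣ] alternation.
The stem 'smoke' ([lɔlag], [lɔlago]) shows [g] unchanged in both environments, so [g] cannot be basic with [ɣ] derived before the ACC suffix.
So /ɣ/ is underlying, and a rule of word-final hardening — voiced fricatives become stops word-finally — gives [g].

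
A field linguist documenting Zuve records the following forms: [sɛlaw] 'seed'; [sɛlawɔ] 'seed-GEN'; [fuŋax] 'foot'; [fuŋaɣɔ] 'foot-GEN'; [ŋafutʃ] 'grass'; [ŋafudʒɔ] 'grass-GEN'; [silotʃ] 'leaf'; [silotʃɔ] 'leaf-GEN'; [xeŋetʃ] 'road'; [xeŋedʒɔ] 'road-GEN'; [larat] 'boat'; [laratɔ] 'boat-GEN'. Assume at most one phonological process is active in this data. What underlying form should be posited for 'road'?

The stem for 'road' ends in [tʃ] in [xeŋetʃ] but [dʒ] in [xeŋedʒɔ].
If /tʃ/ were underlying and a rule turned it into [dʒ] before the GEN suffix, 'leaf' would also alternate; but it has [tʃ] in both [silotʃ] and [silotʃɔ].
The alternation reflects word-final obstruent devoicing: voiced obstruents become voiceless word-finally. /dʒ/ is underlying.
Hence 'road' is /xeŋedʒ/ underlyingly.

/xeŋedʒ/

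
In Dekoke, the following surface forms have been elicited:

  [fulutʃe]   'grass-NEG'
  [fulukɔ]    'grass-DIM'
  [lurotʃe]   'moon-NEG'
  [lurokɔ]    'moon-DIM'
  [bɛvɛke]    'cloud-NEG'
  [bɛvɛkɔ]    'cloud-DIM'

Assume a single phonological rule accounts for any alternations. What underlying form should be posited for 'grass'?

In [fulutʃe] and [fulukɔ] the final segment of 'grass' alternates: [tʃ] ~ [k].
Compare 'cloud', with invariant [k] in [bɛvɛke] and [bɛvɛkɔ]: an analysis with underlying /k/ and a rule producing [tʃ] before the NEG suffix would wrongly predict alternation here too.
The alternation reflects depalatalization: palato-alveolar /tʃ/ becomes [k] when no front vowel follows. /tʃ/ is underlying.

/fulutʃ/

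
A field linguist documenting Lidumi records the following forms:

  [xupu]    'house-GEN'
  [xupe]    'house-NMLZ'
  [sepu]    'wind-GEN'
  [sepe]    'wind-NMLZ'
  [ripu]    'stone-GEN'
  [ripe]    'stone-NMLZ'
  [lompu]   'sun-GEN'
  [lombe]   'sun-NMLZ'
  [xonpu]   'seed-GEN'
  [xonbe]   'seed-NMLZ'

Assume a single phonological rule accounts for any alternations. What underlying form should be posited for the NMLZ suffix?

/-be/

The NMLZ suffix surfaces as [-be] and [-pe], depending on the final segment of the stem.
By contrast the GEN suffix keeps its initial [p] throughout — that segment must be underlying.
The NMLZ suffix is therefore /-be/ underlyingly, with post-vocalic devoicing: voiced stops become voiceless after a vowel.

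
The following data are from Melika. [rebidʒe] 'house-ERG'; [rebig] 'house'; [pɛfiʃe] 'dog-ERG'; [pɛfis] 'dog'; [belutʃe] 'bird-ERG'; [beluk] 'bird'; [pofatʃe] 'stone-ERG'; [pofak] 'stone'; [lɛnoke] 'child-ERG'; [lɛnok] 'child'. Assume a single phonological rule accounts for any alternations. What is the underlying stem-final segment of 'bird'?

/tʃ/

In [belutʃe] and [beluk] the final segment of 'bird' alternates: [tʃ] ~ [k].
But 'child' keeps [k] in both environments ([lɛnoke], [lɛnok]), so there is no rule changing /k/ to [tʃ] before the ERG suffix.
The alternation reflects depalatalization: palato-alveolar /tʃ/, /dʒ/ and /ʃ/ become [k], [g] and [s] when no front vowel follows. /tʃ/ is underlying.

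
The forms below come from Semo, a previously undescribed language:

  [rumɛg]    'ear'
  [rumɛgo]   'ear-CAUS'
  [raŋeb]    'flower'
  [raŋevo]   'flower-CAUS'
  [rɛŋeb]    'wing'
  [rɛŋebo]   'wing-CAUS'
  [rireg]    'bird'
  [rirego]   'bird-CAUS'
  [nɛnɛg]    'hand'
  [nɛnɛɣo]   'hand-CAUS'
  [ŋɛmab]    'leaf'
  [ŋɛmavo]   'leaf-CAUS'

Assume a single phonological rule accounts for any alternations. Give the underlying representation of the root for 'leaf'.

'leaf' shows [b] ~ [v] at the end of the stem ([ŋɛmab] vs [ŋɛmavo]).
Compare 'wing', with invariant [b] in [rɛŋeb] and [rɛŋebo]: an analysis with underlying /b/ and a rule producing [v] before the CAUS suffix would wrongly predict alternation here too.
The alternation reflects word-final hardening: voiced fricatives become stops word-finally. /v/ is underlying.
Hence 'leaf' is /ŋɛmav/ underlyingly.

/ŋɛmav/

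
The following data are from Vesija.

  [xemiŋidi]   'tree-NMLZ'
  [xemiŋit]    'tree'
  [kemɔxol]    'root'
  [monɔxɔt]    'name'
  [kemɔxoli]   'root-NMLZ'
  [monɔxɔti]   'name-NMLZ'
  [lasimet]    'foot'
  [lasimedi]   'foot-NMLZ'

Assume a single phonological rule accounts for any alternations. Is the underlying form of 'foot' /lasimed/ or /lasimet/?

/lasimed/

The root 'foot' surfaces as [lasimet] and [lasimedi], with a stem-final [t] ~ [d] alternation.
If /t/ were underlying and a rule turned it into [d] before the NMLZ suffix, 'name' would also alternate; but it has [t] in both [monɔxɔt] and [monɔxɔti].
The alternation reflects word-final obstruent devoicing: voiced obstruents become voiceless word-finally. /d/ is underlying.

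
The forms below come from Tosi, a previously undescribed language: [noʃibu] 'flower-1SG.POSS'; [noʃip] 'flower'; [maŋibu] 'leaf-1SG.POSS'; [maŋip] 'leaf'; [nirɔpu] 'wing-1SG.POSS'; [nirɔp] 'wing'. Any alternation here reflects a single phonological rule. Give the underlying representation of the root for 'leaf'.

/maŋib/

'leaf' shows [b] ~ [p] at the end of the stem ([maŋibu] vs [maŋip]).
If /p/ were underlying and a rule turned it into [b] before the 1SG.POSS suffix, 'wing' would also alternate; but it has [p] in both [nirɔpu] and [nirɔp].
The underlying segment must be /b/; voiced obstruents become voiceless word-finally, yielding [p] there.
Hence 'leaf' is /maŋib/ underlyingly.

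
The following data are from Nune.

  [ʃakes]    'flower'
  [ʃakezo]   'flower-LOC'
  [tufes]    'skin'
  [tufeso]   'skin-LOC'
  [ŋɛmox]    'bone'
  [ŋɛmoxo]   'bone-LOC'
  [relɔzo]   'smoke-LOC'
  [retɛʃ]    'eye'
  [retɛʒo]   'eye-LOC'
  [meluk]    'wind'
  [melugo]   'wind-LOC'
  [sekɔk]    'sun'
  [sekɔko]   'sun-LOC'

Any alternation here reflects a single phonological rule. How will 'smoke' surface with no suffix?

[relɔs]

In [ʃakes] and [ʃakezo] the final segment of 'flower' alternates: [s] ~ [z].
But 'skin' keeps [s] in both environments ([tufes], [tufeso]), so there is no rule changing /s/ to [z] before the LOC suffix.
The underlying segment must be /z/; voiced obstruents become voiceless word-finally, yielding [s] there.
The one attested form of 'smoke', [relɔzo], shows underlying /relɔz/. Applying the same rule word-finally gives [relɔs].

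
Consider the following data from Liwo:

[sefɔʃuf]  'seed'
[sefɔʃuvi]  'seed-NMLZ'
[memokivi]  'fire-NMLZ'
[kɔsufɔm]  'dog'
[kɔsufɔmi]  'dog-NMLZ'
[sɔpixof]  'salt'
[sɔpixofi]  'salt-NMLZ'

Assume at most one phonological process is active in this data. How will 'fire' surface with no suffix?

The root 'seed' surfaces as [sefɔʃuf] and [sefɔʃuvi], with a stem-final [f] ~ [v] alternation.
But 'salt' keeps [f] in both environments ([sɔpixof], [sɔpixofi]), so there is no rule changing /f/ to [v] before the NMLZ suffix.
The alternation reflects word-final obstruent devoicing: voiced obstruents become voiceless word-finally. /v/ is underlying.
The one attested form of 'fire', [memokivi], shows underlying /memokiv/. Applying the same rule word-finally gives [memokif].

[memokif]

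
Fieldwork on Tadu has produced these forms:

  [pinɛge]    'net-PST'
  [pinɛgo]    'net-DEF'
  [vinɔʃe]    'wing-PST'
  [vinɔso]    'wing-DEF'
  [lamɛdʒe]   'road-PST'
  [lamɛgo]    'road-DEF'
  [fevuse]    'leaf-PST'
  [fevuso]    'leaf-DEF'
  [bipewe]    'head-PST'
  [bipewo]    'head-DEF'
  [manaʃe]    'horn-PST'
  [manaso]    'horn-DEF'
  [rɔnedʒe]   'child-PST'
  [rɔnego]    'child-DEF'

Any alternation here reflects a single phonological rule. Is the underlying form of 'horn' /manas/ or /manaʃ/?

The root 'horn' surfaces as [manaʃe] and [manaso], with a stem-final [ʃ] ~ [s] alternation.
The stem 'leaf' ([fevuse], [fevuso]) shows [s] unchanged in both environments, so [s] cannot be basic with [ʃ] derived before the PST suffix.
So /ʃ/ is underlying, and a rule of depalatalization — palato-alveolar /dʒ/ and /ʃ/ become [g] and [s] when no front vowel follows — gives [s].

/manaʃ/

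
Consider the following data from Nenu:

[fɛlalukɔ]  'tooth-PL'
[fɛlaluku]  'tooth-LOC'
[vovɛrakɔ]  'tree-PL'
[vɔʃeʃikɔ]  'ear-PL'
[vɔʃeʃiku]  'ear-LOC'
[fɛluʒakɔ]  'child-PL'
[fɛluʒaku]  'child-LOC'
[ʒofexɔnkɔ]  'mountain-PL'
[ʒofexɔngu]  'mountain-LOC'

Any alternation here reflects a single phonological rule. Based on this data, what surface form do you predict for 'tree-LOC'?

The LOC morpheme has two allomorphs, [-gu] and [-ku].
The PL suffix, which begins with [k], is invariant after every stem; so [k] is not altered by any rule here.
The LOC suffix is therefore /-gu/ underlyingly, with post-vocalic devoicing: voiced stops become voiceless after a vowel.
After 'tree', which ends in a vowel, the suffix surfaces as [-ku], giving [vovɛraku].

[vovɛraku]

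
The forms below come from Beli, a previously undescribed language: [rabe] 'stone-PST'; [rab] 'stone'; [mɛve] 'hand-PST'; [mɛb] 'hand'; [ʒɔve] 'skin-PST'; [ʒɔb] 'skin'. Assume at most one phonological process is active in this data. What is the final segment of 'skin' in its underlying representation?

'skin' shows [v] ~ [b] at the end of the stem ([ʒɔve] vs [ʒɔb]).
Compare 'stone', with invariant [b] in [rabe] and [rab]: an analysis with underlying /b/ and a rule producing [v] before the PST suffix would wrongly predict alternation here too.
The alternation reflects word-final hardening: voiced fricatives become stops word-finally. /v/ is underlying.

/v/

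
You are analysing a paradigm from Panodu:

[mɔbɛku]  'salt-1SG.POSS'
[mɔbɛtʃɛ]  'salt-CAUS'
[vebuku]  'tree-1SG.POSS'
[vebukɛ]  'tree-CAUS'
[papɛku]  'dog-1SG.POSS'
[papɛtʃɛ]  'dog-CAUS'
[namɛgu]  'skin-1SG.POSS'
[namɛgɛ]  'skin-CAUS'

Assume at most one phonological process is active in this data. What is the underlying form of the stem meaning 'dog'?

/papɛtʃ/

The stem for 'dog' ends in [k] in [papɛku] but [tʃ] in [papɛtʃɛ].
The stem 'tree' ([vebuku], [vebukɛ]) shows [k] unchanged in both environments, so [k] cannot be basic with [tʃ] derived before the CAUS suffix.
The underlying segment must be /tʃ/; palato-alveolar /tʃ/ becomes [k] when no front vowel follows, yielding [k] there.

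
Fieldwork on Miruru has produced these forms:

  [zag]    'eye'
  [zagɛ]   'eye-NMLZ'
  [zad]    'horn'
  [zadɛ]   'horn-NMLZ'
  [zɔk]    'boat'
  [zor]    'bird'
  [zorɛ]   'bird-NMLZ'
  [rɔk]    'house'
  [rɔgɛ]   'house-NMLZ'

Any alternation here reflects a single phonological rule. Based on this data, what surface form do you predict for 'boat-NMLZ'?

The root 'house' surfaces as [rɔk] and [rɔgɛ], with a stem-final [k] ~ [g] alternation.
If /g/ were underlying and a rule turned it into [k] in isolation, 'eye' would also alternate; but it has [g] in both [zag] and [zagɛ].
So /k/ is underlying, and a rule of intervocalic voicing — voiceless stops become voiced between vowels — gives [g].
From [zɔk] the stem 'boat' is /zɔk/; between vowels this yields [zɔgɛ].

[zɔgɛ]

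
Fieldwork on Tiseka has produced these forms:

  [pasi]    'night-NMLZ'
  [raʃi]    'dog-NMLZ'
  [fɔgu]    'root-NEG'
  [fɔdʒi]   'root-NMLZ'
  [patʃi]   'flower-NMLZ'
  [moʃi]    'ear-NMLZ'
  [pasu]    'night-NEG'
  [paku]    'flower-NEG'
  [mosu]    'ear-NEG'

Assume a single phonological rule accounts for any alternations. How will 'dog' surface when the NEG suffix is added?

The root 'ear' surfaces as [moʃi] and [mosu], with a stem-final [ʃ] ~ [s] alternation.
But 'night' keeps [s] in both environments ([pasi], [pasu]), so there is no rule changing /s/ to [ʃ] before the NMLZ suffix.
The alternation reflects depalatalization: palato-alveolar /tʃ/, /dʒ/ and /ʃ/ become [k], [g] and [s] when no front vowel follows. /ʃ/ is underlying.
The one attested form of 'dog', [raʃi], shows underlying /raʃ/. Applying the same rule when no front vowel follows gives [rasu].

[rasu]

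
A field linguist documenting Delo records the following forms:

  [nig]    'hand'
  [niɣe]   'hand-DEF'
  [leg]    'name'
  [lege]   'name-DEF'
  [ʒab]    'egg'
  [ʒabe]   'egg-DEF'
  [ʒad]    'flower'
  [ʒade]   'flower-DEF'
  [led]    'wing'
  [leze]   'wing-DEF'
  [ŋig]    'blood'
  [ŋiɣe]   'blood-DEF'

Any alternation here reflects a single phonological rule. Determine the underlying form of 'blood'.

/ŋiɣ/

In [ŋig] and [ŋiɣe] the final segment of 'blood' alternates: [g] ~ [ɣ].
The stem 'name' ([leg], [lege]) shows [g] unchanged in both environments, so [g] cannot be basic with [ɣ] derived before the DEF suffix.
Therefore /ɣ/ is basic and [g] is derived by word-final hardening (voiced fricatives become stops word-finally).
The underlying form of 'blood' is therefore /ŋiɣ/.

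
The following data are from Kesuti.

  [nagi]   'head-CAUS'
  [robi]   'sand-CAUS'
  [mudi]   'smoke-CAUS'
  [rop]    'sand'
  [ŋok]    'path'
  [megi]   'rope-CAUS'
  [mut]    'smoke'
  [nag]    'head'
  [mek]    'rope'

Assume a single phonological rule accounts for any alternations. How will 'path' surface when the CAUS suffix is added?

In [mek] and [megi] the final segment of 'rope' alternates: [k] ~ [g].
The stem 'head' ([nag], [nagi]) shows [g] unchanged in both environments, so [g] cannot be basic with [k] derived in isolation.
The underlying segment must be /k/; voiceless stops become voiced between vowels, yielding [g] there.
The one attested form of 'path', [ŋok], shows underlying /ŋok/. Applying the same rule between vowels gives [ŋogi].

[ŋogi]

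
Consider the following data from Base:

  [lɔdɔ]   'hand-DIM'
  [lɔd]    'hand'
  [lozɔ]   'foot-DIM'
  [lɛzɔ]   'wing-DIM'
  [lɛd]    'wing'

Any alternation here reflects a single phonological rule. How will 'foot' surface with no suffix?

[lod]

'wing' shows [z] ~ [d] at the end of the stem ([lɛzɔ] vs [lɛd]).
Compare 'hand', with invariant [d] in [lɔdɔ] and [lɔd]: an analysis with underlying /d/ and a rule producing [z] before the DIM suffix would wrongly predict alternation here too.
The underlying segment must be /z/; voiced fricatives become stops word-finally, yielding [d] there.
From [lozɔ] the stem 'foot' is /loz/; word-finally this yields [lod].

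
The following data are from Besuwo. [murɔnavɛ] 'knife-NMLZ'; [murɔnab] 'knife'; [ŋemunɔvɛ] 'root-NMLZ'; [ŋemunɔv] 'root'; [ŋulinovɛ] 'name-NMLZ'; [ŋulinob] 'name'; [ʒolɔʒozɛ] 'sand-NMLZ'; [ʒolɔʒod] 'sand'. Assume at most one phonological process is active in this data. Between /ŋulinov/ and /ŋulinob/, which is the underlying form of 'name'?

/ŋulinob/

In [ŋulinovɛ] and [ŋulinob] the final segment of 'name' alternates: [v] ~ [b].
The stem 'root' ([ŋemunɔvɛ], [ŋemunɔv]) shows [v] unchanged in both environments, so [v] cannot be basic with [b] derived in isolation.
Therefore /b/ is basic and [v] is derived by intervocalic spirantization (voiced stops become fricatives between vowels).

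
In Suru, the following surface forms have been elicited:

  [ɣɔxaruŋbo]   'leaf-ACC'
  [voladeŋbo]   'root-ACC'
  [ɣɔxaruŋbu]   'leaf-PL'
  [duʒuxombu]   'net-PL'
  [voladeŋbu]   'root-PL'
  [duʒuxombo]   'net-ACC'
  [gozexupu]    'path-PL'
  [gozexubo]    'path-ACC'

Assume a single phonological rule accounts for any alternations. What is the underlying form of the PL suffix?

The PL morpheme has two allomorphs, [-bu] and [-pu].
The ACC suffix, which begins with [b], is invariant after every stem; so [b] is not altered by any rule here.
The PL suffix is therefore /-pu/ underlyingly, with post-nasal voicing: voiceless stops become voiced after a nasal.

/-pu/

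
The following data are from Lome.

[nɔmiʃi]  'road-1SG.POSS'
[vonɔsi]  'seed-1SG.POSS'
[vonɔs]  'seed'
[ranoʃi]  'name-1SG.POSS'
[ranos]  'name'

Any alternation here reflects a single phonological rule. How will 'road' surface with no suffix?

[nɔmis]

The root 'name' surfaces as [ranoʃi] and [ranos], with a stem-final [ʃ] ~ [s] alternation.
Compare 'seed', with invariant [s] in [vonɔsi] and [vonɔs]: an analysis with underlying /s/ and a rule producing [ʃ] before the 1SG.POSS suffix would wrongly predict alternation here too.
The underlying segment must be /ʃ/; palato-alveolar /ʃ/ becomes [s] when no front vowel follows, yielding [s] there.
The one attested form of 'road', [nɔmiʃi], shows underlying /nɔmiʃ/. Applying the same rule when no front vowel follows gives [nɔmis].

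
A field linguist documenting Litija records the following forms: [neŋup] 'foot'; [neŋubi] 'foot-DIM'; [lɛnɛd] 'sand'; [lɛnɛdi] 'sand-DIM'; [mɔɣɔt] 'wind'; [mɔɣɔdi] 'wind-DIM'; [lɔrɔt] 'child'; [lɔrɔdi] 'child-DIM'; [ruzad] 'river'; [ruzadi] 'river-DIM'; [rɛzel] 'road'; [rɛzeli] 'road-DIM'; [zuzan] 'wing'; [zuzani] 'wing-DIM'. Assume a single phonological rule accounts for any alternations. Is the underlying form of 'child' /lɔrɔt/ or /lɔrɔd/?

The root 'child' surfaces as [lɔrɔt] and [lɔrɔdi], with a stem-final [t] ~ [d] alternation.
Compare 'river', with invariant [d] in [ruzad] and [ruzadi]: an analysis with underlying /d/ and a rule producing [t] in isolation would wrongly predict alternation here too.
The underlying segment must be /t/; voiceless stops become voiced between vowels, yielding [d] there.

/lɔrɔt/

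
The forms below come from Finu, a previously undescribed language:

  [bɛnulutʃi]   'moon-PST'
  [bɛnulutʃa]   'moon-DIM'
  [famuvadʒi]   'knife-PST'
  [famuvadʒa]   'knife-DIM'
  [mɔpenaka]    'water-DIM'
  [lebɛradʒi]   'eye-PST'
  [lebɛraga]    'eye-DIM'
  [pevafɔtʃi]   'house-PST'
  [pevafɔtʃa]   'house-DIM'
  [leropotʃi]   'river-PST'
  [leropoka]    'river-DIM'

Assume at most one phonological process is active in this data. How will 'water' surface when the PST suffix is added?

[mɔpenatʃi]

The stem for 'river' ends in [tʃ] in [leropotʃi] but [k] in [leropoka].
The stem 'moon' ([bɛnulutʃi], [bɛnulutʃa]) shows [tʃ] unchanged in both environments, so [tʃ] cannot be basic with [k] derived before the DIM suffix.
The alternation reflects palatalization before a front vowel: /k/ and /g/ become palato-alveolar [tʃ] and [dʒ] before a front vowel. /k/ is underlying.
The one attested form of 'water', [mɔpenaka], shows underlying /mɔpenak/. Applying the same rule before a front vowel gives [mɔpenatʃi].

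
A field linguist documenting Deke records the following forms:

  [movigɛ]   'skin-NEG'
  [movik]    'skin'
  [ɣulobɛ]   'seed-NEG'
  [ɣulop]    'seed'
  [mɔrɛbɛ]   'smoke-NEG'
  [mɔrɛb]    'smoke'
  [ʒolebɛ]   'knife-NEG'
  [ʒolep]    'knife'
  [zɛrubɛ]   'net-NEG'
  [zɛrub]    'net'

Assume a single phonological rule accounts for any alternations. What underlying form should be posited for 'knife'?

In [ʒolebɛ] and [ʒolep] the final segment of 'knife' alternates: [b] ~ [p].
If /b/ were underlying and a rule turned it into [p] in isolation, 'net' would also alternate; but it has [b] in both [zɛrubɛ] and [zɛrub].
The underlying segment must be /p/; voiceless stops become voiced between vowels, yielding [b] there.
The underlying form of 'knife' is therefore /ʒolep/.

/ʒolep/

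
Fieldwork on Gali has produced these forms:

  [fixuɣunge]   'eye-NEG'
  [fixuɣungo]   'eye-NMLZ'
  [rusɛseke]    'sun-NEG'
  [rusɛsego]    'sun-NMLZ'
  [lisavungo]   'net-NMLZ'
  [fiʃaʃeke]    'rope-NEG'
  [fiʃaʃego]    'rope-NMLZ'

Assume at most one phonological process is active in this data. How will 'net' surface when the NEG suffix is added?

[lisavunge]

The NEG morpheme has two allomorphs, [-ge] and [-ke].
By contrast the NMLZ suffix keeps its initial [g] throughout — that segment must be underlying.
So the underlying form is /-ke/, and voiceless stops become voiced after a nasal.
After 'net', which ends in a nasal, the suffix surfaces as [-ge], giving [lisavunge].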